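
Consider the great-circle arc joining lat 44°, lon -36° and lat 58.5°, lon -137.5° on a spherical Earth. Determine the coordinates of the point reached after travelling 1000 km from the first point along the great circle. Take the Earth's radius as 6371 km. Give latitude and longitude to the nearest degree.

≈ lat 51°, lon -45°

From cos δ = sin φ₁ sin φ₂ + cos φ₁ cos φ₂ cos Δλ, the central angle is δ ≈ 1.027 rad (58.8°). The total great-circle distance is δ·R ≈ 1.027 × 6371 ≈ 6543 km, so the target fraction is f = 1000/6543 ≈ 0.153.
Interpolate at f ≈ 0.153 with slerp weights a = sin((1−f)δ)/sin δ ≈ 0.893, b = sin(fδ)/sin δ ≈ 0.183.
p = a·p₁ + b·p₂ ≈ (0.449, -0.442, 0.776); φ = arcsin(p_z) ≈ 50.92°, λ = atan2(p_y, p_x) ≈ -44.53°.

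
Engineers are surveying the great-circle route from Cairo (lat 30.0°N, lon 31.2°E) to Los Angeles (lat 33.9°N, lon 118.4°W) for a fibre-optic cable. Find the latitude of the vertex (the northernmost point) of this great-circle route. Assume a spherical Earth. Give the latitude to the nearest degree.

The great circle lies in the plane with unit normal n̂ = (p₁ × p₂)/|p₁ × p₂|.
Here n̂_z ≈ -0.387; the vertex latitude is φ_max = arccos|n̂_z| ≈ 67.2°.

≈ 67°N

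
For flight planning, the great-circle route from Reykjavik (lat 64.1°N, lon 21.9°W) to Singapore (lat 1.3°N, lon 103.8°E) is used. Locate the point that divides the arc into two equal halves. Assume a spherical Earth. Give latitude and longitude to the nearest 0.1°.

≈ lat 48.2°N, lon 78.3°E

Convert each endpoint to a unit vector on the sphere (x = cos φ cos λ, y = cos φ sin λ, z = sin φ).
The central angle between the endpoints is δ = arccos(p₁·p₂) ≈ 1.807 rad (103.6°).
Interpolate at f = 1/2 with slerp weights a = sin((1−f)δ)/sin δ ≈ 0.808, b = sin(fδ)/sin δ ≈ 0.808.
p = a·p₁ + b·p₂ ≈ (0.135, 0.653, 0.745); φ = arcsin(p_z) ≈ 48.19°, λ = atan2(p_y, p_x) ≈ 78.33°.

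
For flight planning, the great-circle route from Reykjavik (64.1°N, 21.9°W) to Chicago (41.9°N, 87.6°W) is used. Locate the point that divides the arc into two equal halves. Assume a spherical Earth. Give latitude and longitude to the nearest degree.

≈ (57°N, 64°W)

Convert each endpoint to a unit vector on the sphere (x = cos φ cos λ, y = cos φ sin λ, z = sin φ).
The central angle between the endpoints is δ = arccos(p₁·p₂) ≈ 0.746 rad (42.7°).
Interpolate at f = 1/2 with slerp weights a = sin((1−f)δ)/sin δ ≈ 0.537, b = sin(fδ)/sin δ ≈ 0.537.
p = a·p₁ + b·p₂ ≈ (0.234, -0.487, 0.842); φ = arcsin(p_z) ≈ 57.30°, λ = atan2(p_y, p_x) ≈ -64.29°.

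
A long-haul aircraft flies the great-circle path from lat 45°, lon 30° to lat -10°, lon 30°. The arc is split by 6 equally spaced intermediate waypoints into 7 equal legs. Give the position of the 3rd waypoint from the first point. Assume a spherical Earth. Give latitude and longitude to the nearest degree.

≈ lat 21°, lon 30°

From cos δ = sin φ₁ sin φ₂ + cos φ₁ cos φ₂ cos Δλ, the central angle is δ ≈ 0.960 rad (55.0°).
Interpolate at f = 3/7 with slerp weights a = sin((1−f)δ)/sin δ ≈ 0.637, b = sin(fδ)/sin δ ≈ 0.488.
p = a·p₁ + b·p₂ ≈ (0.806, 0.465, 0.365); φ = arcsin(p_z) ≈ 21.43°, λ = atan2(p_y, p_x) ≈ 30.00°.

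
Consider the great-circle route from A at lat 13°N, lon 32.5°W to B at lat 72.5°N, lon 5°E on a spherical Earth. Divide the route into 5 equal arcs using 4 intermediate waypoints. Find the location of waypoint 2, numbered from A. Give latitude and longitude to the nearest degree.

≈ lat 38°N, lon 26°W

Write both endpoints as unit vectors p₁, p₂ with components (cos φ cos λ, cos φ sin λ, sin φ).
The central angle between the endpoints is δ = arccos(p₁·p₂) ≈ 1.107 rad (63.4°).
Interpolate at f = 2/5 with slerp weights a = sin((1−f)δ)/sin δ ≈ 0.689, b = sin(fδ)/sin δ ≈ 0.479.
p = a·p₁ + b·p₂ ≈ (0.710, -0.348, 0.612); φ = arcsin(p_z) ≈ 37.74°, λ = atan2(p_y, p_x) ≈ -26.13°.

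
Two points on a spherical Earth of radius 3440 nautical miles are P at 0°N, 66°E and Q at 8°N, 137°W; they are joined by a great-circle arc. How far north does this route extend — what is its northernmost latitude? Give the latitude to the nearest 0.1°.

≈ 19.8°N

The great circle lies in the plane with unit normal n̂ = (p₁ × p₂)/|p₁ × p₂|.
Here n̂_z ≈ +0.941; the vertex latitude is φ_max = arccos|n̂_z| ≈ 19.8°.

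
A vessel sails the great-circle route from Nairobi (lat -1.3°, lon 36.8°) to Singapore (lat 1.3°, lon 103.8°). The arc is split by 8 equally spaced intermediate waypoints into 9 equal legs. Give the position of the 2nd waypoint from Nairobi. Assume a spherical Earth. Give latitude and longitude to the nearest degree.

Write both endpoints as unit vectors p₁, p₂ with components (cos φ cos λ, cos φ sin λ, sin φ).
The central angle between the endpoints is δ = arccos(p₁·p₂) ≈ 1.170 rad (67.0°).
Interpolate at f = 2/9 with slerp weights a = sin((1−f)δ)/sin δ ≈ 0.857, b = sin(fδ)/sin δ ≈ 0.279.
p = a·p₁ + b·p₂ ≈ (0.620, 0.785, -0.013); φ = arcsin(p_z) ≈ -0.75°, λ = atan2(p_y, p_x) ≈ 51.69°.

≈ lat -1°, lon 52°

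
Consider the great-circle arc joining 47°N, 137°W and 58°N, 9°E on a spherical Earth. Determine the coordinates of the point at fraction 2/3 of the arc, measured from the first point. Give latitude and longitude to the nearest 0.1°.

≈ 76.3°N, 34.3°W

Write both endpoints as unit vectors p₁, p₂ with components (cos φ cos λ, cos φ sin λ, sin φ).
The central angle between the endpoints is δ = arccos(p₁·p₂) ≈ 1.244 rad (71.3°).
Interpolate at f = 2/3 with slerp weights a = sin((1−f)δ)/sin δ ≈ 0.425, b = sin(fδ)/sin δ ≈ 0.779.
p = a·p₁ + b·p₂ ≈ (0.195, -0.133, 0.972); φ = arcsin(p_z) ≈ 76.32°, λ = atan2(p_y, p_x) ≈ -34.31°.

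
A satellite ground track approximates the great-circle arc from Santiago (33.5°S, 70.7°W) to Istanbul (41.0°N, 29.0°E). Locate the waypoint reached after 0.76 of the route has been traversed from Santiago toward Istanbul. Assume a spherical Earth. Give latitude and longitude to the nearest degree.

Write both endpoints as unit vectors p₁, p₂ with components (cos φ cos λ, cos φ sin λ, sin φ).
The central angle between the endpoints is δ = arccos(p₁·p₂) ≈ 2.058 rad (117.9°).
Interpolate at f = 0.76 with slerp weights a = sin((1−f)δ)/sin δ ≈ 0.536, b = sin(fδ)/sin δ ≈ 1.132.
p = a·p₁ + b·p₂ ≈ (0.895, -0.008, 0.446); φ = arcsin(p_z) ≈ 26.51°, λ = atan2(p_y, p_x) ≈ -0.52°.

≈ (27°N, 1°W)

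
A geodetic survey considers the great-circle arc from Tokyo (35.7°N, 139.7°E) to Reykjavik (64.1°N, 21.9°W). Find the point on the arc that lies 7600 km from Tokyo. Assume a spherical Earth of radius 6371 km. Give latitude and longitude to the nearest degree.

≈ (74°N, 12°W)

The haversine formula gives a central angle δ ≈ 1.381 rad (79.1°) between the endpoints. The total great-circle distance is δ·R ≈ 1.381 × 6371 ≈ 8800 km, so the target fraction is f = 7600/8800 ≈ 0.864.
Interpolate at f ≈ 0.864 with slerp weights a = sin((1−f)δ)/sin δ ≈ 0.191, b = sin(fδ)/sin δ ≈ 0.946.
p = a·p₁ + b·p₂ ≈ (0.265, -0.054, 0.963); φ = arcsin(p_z) ≈ 74.28°, λ = atan2(p_y, p_x) ≈ -11.50°.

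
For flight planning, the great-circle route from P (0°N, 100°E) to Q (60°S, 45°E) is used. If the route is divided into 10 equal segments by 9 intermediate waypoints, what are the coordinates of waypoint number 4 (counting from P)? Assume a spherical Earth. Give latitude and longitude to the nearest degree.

≈ (26°S, 86°E)

Write both endpoints as unit vectors p₁, p₂ with components (cos φ cos λ, cos φ sin λ, sin φ).
The central angle between the endpoints is δ = arccos(p₁·p₂) ≈ 1.280 rad (73.3°).
Interpolate at f = 4/10 with slerp weights a = sin((1−f)δ)/sin δ ≈ 0.725, b = sin(fδ)/sin δ ≈ 0.511.
p = a·p₁ + b·p₂ ≈ (0.055, 0.895, -0.443); φ = arcsin(p_z) ≈ -26.29°, λ = atan2(p_y, p_x) ≈ 86.49°.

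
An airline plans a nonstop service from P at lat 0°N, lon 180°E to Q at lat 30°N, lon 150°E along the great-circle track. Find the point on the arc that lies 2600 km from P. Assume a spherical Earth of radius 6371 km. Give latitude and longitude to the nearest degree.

The haversine formula gives a central angle δ ≈ 0.723 rad (41.4°) between the endpoints. The total great-circle distance is δ·R ≈ 0.723 × 6371 ≈ 4605 km, so the target fraction is f = 2600/4605 ≈ 0.565.
Interpolate at f ≈ 0.565 with slerp weights a = sin((1−f)δ)/sin δ ≈ 0.468, b = sin(fδ)/sin δ ≈ 0.600.
p = a·p₁ + b·p₂ ≈ (-0.918, 0.260, 0.300); φ = arcsin(p_z) ≈ 17.46°, λ = atan2(p_y, p_x) ≈ 164.20°.

≈ lat 17°N, lon 164°E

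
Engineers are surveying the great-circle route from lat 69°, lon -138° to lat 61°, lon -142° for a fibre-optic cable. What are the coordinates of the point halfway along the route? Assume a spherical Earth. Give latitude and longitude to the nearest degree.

Write both endpoints as unit vectors p₁, p₂ with components (cos φ cos λ, cos φ sin λ, sin φ).
The central angle between the endpoints is δ = arccos(p₁·p₂) ≈ 0.143 rad (8.2°).
Interpolate at f = 1/2 with slerp weights a = sin((1−f)δ)/sin δ ≈ 0.501, b = sin(fδ)/sin δ ≈ 0.501.
p = a·p₁ + b·p₂ ≈ (-0.325, -0.270, 0.906); φ = arcsin(p_z) ≈ 65.01°, λ = atan2(p_y, p_x) ≈ -140.30°.

≈ lat 65°, lon -140°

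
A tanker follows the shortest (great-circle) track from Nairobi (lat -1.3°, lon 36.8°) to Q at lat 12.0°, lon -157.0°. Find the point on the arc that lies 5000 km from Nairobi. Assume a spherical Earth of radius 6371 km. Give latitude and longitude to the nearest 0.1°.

Convert each endpoint to a unit vector on the sphere (x = cos φ cos λ, y = cos φ sin λ, z = sin φ).
The central angle between the endpoints is δ = arccos(p₁·p₂) ≈ 2.838 rad (162.6°). The total great-circle distance is δ·R ≈ 2.838 × 6371 ≈ 18083 km, so the target fraction is f = 5000/18083 ≈ 0.276.
Interpolate at f ≈ 0.276 with slerp weights a = sin((1−f)δ)/sin δ ≈ 2.966, b = sin(fδ)/sin δ ≈ 2.367.
p = a·p₁ + b·p₂ ≈ (0.244, 0.872, 0.425); φ = arcsin(p_z) ≈ 25.14°, λ = atan2(p_y, p_x) ≈ 74.39°.

≈ lat 25.1°, lon 74.4°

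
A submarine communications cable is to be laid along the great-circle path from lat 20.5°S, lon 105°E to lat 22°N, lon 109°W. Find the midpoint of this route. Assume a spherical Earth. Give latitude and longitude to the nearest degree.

≈ lat 3°N, lon 177°E

Write both endpoints as unit vectors p₁, p₂ with components (cos φ cos λ, cos φ sin λ, sin φ).
The central angle between the endpoints is δ = arccos(p₁·p₂) ≈ 2.589 rad (148.3°).
Interpolate at f = 1/2 with slerp weights a = sin((1−f)δ)/sin δ ≈ 1.833, b = sin(fδ)/sin δ ≈ 1.833.
p = a·p₁ + b·p₂ ≈ (-0.998, 0.051, 0.045); φ = arcsin(p_z) ≈ 2.56°, λ = atan2(p_y, p_x) ≈ 177.05°.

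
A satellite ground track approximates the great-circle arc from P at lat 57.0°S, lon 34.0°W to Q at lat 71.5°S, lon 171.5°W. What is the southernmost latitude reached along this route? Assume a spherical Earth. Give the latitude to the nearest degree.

The great circle lies in the plane with unit normal n̂ = (p₁ × p₂)/|p₁ × p₂|.
Here n̂_z ≈ -0.157; the vertex latitude is φ_max = arccos|n̂_z| ≈ 81.0°.

≈ 81°S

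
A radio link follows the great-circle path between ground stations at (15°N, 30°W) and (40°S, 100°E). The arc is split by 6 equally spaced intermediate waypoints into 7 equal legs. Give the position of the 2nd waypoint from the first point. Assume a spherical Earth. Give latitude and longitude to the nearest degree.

≈ (10°S, 2°W)

The haversine formula gives a central angle δ ≈ 2.268 rad (129.9°) between the endpoints.
Interpolate at f = 2/7 with slerp weights a = sin((1−f)δ)/sin δ ≈ 1.303, b = sin(fδ)/sin δ ≈ 0.787.
p = a·p₁ + b·p₂ ≈ (0.985, -0.035, -0.169); φ = arcsin(p_z) ≈ -9.72°, λ = atan2(p_y, p_x) ≈ -2.05°.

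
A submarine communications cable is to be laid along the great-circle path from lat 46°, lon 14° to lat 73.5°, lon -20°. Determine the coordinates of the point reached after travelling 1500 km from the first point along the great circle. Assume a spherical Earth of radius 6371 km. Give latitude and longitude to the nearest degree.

≈ lat 59°, lon 6°

Convert each endpoint to a unit vector on the sphere (x = cos φ cos λ, y = cos φ sin λ, z = sin φ).
The central angle between the endpoints is δ = arccos(p₁·p₂) ≈ 0.549 rad (31.4°). The total great-circle distance is δ·R ≈ 0.549 × 6371 ≈ 3495 km, so the target fraction is f = 1500/3495 ≈ 0.429.
Interpolate at f ≈ 0.429 with slerp weights a = sin((1−f)δ)/sin δ ≈ 0.591, b = sin(fδ)/sin δ ≈ 0.447.
p = a·p₁ + b·p₂ ≈ (0.518, 0.056, 0.854); φ = arcsin(p_z) ≈ 58.63°, λ = atan2(p_y, p_x) ≈ 6.16°.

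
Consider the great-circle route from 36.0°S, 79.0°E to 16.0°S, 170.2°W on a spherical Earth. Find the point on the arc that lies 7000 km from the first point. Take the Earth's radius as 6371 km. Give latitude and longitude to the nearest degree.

≈ 35°S, 159°E

Convert each endpoint to a unit vector on the sphere (x = cos φ cos λ, y = cos φ sin λ, z = sin φ).
The central angle between the endpoints is δ = arccos(p₁·p₂) ≈ 1.685 rad (96.6°). The total great-circle distance is δ·R ≈ 1.685 × 6371 ≈ 10736 km, so the target fraction is f = 7000/10736 ≈ 0.652.
Interpolate at f ≈ 0.652 with slerp weights a = sin((1−f)δ)/sin δ ≈ 0.557, b = sin(fδ)/sin δ ≈ 0.896.
p = a·p₁ + b·p₂ ≈ (-0.763, 0.296, -0.575); φ = arcsin(p_z) ≈ -35.07°, λ = atan2(p_y, p_x) ≈ 158.82°.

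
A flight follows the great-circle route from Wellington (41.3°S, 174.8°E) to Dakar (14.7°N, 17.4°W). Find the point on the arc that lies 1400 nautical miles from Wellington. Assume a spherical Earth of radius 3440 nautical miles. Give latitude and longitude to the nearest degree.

Write both endpoints as unit vectors p₁, p₂ with components (cos φ cos λ, cos φ sin λ, sin φ).
The central angle between the endpoints is δ = arccos(p₁·p₂) ≈ 2.642 rad (151.4°). The total great-circle distance is δ·R ≈ 2.642 × 3440 ≈ 9088 nmi, so the target fraction is f = 1400/9088 ≈ 0.154.
Interpolate at f ≈ 0.154 with slerp weights a = sin((1−f)δ)/sin δ ≈ 1.643, b = sin(fδ)/sin δ ≈ 0.826.
p = a·p₁ + b·p₂ ≈ (-0.467, -0.127, -0.875); φ = arcsin(p_z) ≈ -61.05°, λ = atan2(p_y, p_x) ≈ -164.78°.

≈ 61°S, 165°W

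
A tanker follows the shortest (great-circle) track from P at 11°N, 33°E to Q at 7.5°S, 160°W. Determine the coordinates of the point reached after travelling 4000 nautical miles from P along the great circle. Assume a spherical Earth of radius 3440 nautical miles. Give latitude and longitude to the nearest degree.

≈ 17°N, 102°E

Write both endpoints as unit vectors p₁, p₂ with components (cos φ cos λ, cos φ sin λ, sin φ).
The central angle between the endpoints is δ = arccos(p₁·p₂) ≈ 2.910 rad (166.7°). The total great-circle distance is δ·R ≈ 2.910 × 3440 ≈ 10009 nmi, so the target fraction is f = 4000/10009 ≈ 0.400.
Interpolate at f ≈ 0.400 with slerp weights a = sin((1−f)δ)/sin δ ≈ 4.281, b = sin(fδ)/sin δ ≈ 3.991.
p = a·p₁ + b·p₂ ≈ (-0.194, 0.935, 0.296); φ = arcsin(p_z) ≈ 17.21°, λ = atan2(p_y, p_x) ≈ 101.72°.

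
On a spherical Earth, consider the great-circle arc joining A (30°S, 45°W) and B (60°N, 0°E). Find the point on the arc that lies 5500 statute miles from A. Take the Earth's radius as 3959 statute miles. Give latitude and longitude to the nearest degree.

≈ (45°N, 15°W)

Convert each endpoint to a unit vector on the sphere (x = cos φ cos λ, y = cos φ sin λ, z = sin φ).
The central angle between the endpoints is δ = arccos(p₁·p₂) ≈ 1.698 rad (97.3°). The total great-circle distance is δ·R ≈ 1.698 × 3959 ≈ 6722 mi, so the target fraction is f = 5500/6722 ≈ 0.818.
Interpolate at f ≈ 0.818 with slerp weights a = sin((1−f)δ)/sin δ ≈ 0.306, b = sin(fδ)/sin δ ≈ 0.992.
p = a·p₁ + b·p₂ ≈ (0.683, -0.188, 0.706); φ = arcsin(p_z) ≈ 44.88°, λ = atan2(p_y, p_x) ≈ -15.35°.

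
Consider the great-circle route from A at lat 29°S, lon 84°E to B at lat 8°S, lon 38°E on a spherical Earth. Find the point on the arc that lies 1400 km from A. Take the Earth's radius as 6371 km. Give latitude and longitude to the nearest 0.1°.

≈ lat 24.8°S, lon 70.7°E

Write both endpoints as unit vectors p₁, p₂ with components (cos φ cos λ, cos φ sin λ, sin φ).
The central angle between the endpoints is δ = arccos(p₁·p₂) ≈ 0.838 rad (48.0°). The total great-circle distance is δ·R ≈ 0.838 × 6371 ≈ 5337 km, so the target fraction is f = 1400/5337 ≈ 0.262.
Interpolate at f ≈ 0.262 with slerp weights a = sin((1−f)δ)/sin δ ≈ 0.780, b = sin(fδ)/sin δ ≈ 0.293.
p = a·p₁ + b·p₂ ≈ (0.300, 0.857, -0.419); φ = arcsin(p_z) ≈ -24.76°, λ = atan2(p_y, p_x) ≈ 70.70°.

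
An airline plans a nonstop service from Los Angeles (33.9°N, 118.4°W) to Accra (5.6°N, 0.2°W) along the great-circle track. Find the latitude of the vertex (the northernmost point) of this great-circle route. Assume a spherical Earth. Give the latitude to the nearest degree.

≈ 39°N

The great circle lies in the plane with unit normal n̂ = (p₁ × p₂)/|p₁ × p₂|.
Here n̂_z ≈ +0.773; the vertex latitude is φ_max = arccos|n̂_z| ≈ 39.4°.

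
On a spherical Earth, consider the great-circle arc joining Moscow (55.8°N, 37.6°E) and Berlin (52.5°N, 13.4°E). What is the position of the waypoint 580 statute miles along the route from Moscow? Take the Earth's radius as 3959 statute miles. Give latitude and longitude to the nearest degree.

From cos δ = sin φ₁ sin φ₂ + cos φ₁ cos φ₂ cos Δλ, the central angle is δ ≈ 0.253 rad (14.5°). The total great-circle distance is δ·R ≈ 0.253 × 3959 ≈ 1000 mi, so the target fraction is f = 580/1000 ≈ 0.580.
Interpolate at f ≈ 0.580 with slerp weights a = sin((1−f)δ)/sin δ ≈ 0.424, b = sin(fδ)/sin δ ≈ 0.584.
p = a·p₁ + b·p₂ ≈ (0.535, 0.228, 0.814); φ = arcsin(p_z) ≈ 54.47°, λ = atan2(p_y, p_x) ≈ 23.07°.

≈ 54°N, 23°E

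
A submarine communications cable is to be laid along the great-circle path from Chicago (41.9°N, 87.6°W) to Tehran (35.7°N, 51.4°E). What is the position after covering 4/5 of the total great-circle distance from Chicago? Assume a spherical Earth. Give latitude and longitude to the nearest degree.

≈ (51°N, 37°E)

Convert each endpoint to a unit vector on the sphere (x = cos φ cos λ, y = cos φ sin λ, z = sin φ).
The central angle between the endpoints is δ = arccos(p₁·p₂) ≈ 1.637 rad (93.8°).
Interpolate at f = 4/5 with slerp weights a = sin((1−f)δ)/sin δ ≈ 0.322, b = sin(fδ)/sin δ ≈ 0.968.
p = a·p₁ + b·p₂ ≈ (0.501, 0.375, 0.780); φ = arcsin(p_z) ≈ 51.29°, λ = atan2(p_y, p_x) ≈ 36.82°.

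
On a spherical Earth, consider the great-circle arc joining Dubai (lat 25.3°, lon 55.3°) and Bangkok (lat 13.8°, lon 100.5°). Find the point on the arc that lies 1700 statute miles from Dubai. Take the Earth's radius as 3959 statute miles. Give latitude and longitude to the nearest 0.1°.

Convert each endpoint to a unit vector on the sphere (x = cos φ cos λ, y = cos φ sin λ, z = sin φ).
The central angle between the endpoints is δ = arccos(p₁·p₂) ≈ 0.766 rad (43.9°). The total great-circle distance is δ·R ≈ 0.766 × 3959 ≈ 3033 mi, so the target fraction is f = 1700/3033 ≈ 0.560.
Interpolate at f ≈ 0.560 with slerp weights a = sin((1−f)δ)/sin δ ≈ 0.477, b = sin(fδ)/sin δ ≈ 0.600.
p = a·p₁ + b·p₂ ≈ (0.139, 0.928, 0.347); φ = arcsin(p_z) ≈ 20.30°, λ = atan2(p_y, p_x) ≈ 81.48°.

≈ lat 20.3°, lon 81.5°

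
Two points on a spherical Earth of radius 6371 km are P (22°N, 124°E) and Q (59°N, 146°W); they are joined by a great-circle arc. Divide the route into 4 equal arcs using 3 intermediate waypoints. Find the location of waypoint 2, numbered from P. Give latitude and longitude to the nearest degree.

Write both endpoints as unit vectors p₁, p₂ with components (cos φ cos λ, cos φ sin λ, sin φ).
The central angle between the endpoints is δ = arccos(p₁·p₂) ≈ 1.244 rad (71.3°).
Interpolate at f = 2/4 with slerp weights a = sin((1−f)δ)/sin δ ≈ 0.615, b = sin(fδ)/sin δ ≈ 0.615.
p = a·p₁ + b·p₂ ≈ (-0.582, 0.296, 0.758); φ = arcsin(p_z) ≈ 49.27°, λ = atan2(p_y, p_x) ≈ 153.05°.

≈ (49°N, 153°E)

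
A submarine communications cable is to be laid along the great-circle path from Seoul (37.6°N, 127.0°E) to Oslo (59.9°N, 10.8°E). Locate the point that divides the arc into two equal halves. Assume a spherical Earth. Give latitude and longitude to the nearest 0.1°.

≈ (63.8°N, 88.8°E)

Write both endpoints as unit vectors p₁, p₂ with components (cos φ cos λ, cos φ sin λ, sin φ).
The central angle between the endpoints is δ = arccos(p₁·p₂) ≈ 1.211 rad (69.4°).
Interpolate at f = 1/2 with slerp weights a = sin((1−f)δ)/sin δ ≈ 0.608, b = sin(fδ)/sin δ ≈ 0.608.
p = a·p₁ + b·p₂ ≈ (0.010, 0.442, 0.897); φ = arcsin(p_z) ≈ 63.77°, λ = atan2(p_y, p_x) ≈ 88.75°.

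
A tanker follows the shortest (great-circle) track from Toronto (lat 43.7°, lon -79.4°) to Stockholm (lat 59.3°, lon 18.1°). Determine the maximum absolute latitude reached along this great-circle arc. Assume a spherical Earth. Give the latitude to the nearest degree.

The great circle lies in the plane with unit normal n̂ = (p₁ × p₂)/|p₁ × p₂|.
Here n̂_z ≈ +0.437; the vertex latitude is φ_max = arccos|n̂_z| ≈ 64.1°.

≈ 64°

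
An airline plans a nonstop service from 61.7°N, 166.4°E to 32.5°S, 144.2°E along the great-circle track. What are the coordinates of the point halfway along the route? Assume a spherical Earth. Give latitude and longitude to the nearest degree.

The haversine formula gives a central angle δ ≈ 1.674 rad (95.9°) between the endpoints.
Interpolate at f = 1/2 with slerp weights a = sin((1−f)δ)/sin δ ≈ 0.747, b = sin(fδ)/sin δ ≈ 0.747.
p = a·p₁ + b·p₂ ≈ (-0.855, 0.452, 0.256); φ = arcsin(p_z) ≈ 14.84°, λ = atan2(p_y, p_x) ≈ 152.15°.

≈ 15°N, 152°E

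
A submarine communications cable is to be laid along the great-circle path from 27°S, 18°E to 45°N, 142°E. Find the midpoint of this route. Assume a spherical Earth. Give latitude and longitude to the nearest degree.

Convert each endpoint to a unit vector on the sphere (x = cos φ cos λ, y = cos φ sin λ, z = sin φ).
The central angle between the endpoints is δ = arccos(p₁·p₂) ≈ 2.310 rad (132.3°).
Interpolate at f = 1/2 with slerp weights a = sin((1−f)δ)/sin δ ≈ 1.237, b = sin(fδ)/sin δ ≈ 1.237.
p = a·p₁ + b·p₂ ≈ (0.359, 0.879, 0.313); φ = arcsin(p_z) ≈ 18.25°, λ = atan2(p_y, p_x) ≈ 67.79°.

≈ 18°N, 68°E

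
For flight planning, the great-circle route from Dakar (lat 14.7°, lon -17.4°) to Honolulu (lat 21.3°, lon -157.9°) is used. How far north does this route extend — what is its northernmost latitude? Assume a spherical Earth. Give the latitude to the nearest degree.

≈ 44°

The great circle lies in the plane with unit normal n̂ = (p₁ × p₂)/|p₁ × p₂|.
Here n̂_z ≈ -0.719; the vertex latitude is φ_max = arccos|n̂_z| ≈ 44.1°.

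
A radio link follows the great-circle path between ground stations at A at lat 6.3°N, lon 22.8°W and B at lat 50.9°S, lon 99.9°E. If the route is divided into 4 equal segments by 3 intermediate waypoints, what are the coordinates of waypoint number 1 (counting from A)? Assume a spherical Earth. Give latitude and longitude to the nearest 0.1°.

≈ lat 16.9°S, lon 5.7°W

Convert each endpoint to a unit vector on the sphere (x = cos φ cos λ, y = cos φ sin λ, z = sin φ).
The central angle between the endpoints is δ = arccos(p₁·p₂) ≈ 2.008 rad (115.1°).
Interpolate at f = 1/4 with slerp weights a = sin((1−f)δ)/sin δ ≈ 1.102, b = sin(fδ)/sin δ ≈ 0.531.
p = a·p₁ + b·p₂ ≈ (0.952, -0.094, -0.291); φ = arcsin(p_z) ≈ -16.95°, λ = atan2(p_y, p_x) ≈ -5.65°.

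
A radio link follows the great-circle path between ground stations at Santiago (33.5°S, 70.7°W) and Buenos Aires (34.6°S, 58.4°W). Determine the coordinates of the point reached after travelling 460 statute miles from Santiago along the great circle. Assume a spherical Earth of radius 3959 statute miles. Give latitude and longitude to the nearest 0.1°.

The haversine formula gives a central angle δ ≈ 0.179 rad (10.2°) between the endpoints. The total great-circle distance is δ·R ≈ 0.179 × 3959 ≈ 708 mi, so the target fraction is f = 460/708 ≈ 0.650.
Interpolate at f ≈ 0.650 with slerp weights a = sin((1−f)δ)/sin δ ≈ 0.352, b = sin(fδ)/sin δ ≈ 0.652.
p = a·p₁ + b·p₂ ≈ (0.378, -0.734, -0.564); φ = arcsin(p_z) ≈ -34.36°, λ = atan2(p_y, p_x) ≈ -62.74°.

≈ (34.4°S, 62.7°W)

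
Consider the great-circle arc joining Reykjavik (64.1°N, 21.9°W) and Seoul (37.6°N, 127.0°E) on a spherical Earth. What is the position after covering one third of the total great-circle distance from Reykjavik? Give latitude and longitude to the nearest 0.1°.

Write both endpoints as unit vectors p₁, p₂ with components (cos φ cos λ, cos φ sin λ, sin φ).
The central angle between the endpoints is δ = arccos(p₁·p₂) ≈ 1.316 rad (75.4°).
Interpolate at f = 1/3 with slerp weights a = sin((1−f)δ)/sin δ ≈ 0.795, b = sin(fδ)/sin δ ≈ 0.439.
p = a·p₁ + b·p₂ ≈ (0.113, 0.148, 0.983); φ = arcsin(p_z) ≈ 79.27°, λ = atan2(p_y, p_x) ≈ 52.72°.

≈ 79.3°N, 52.7°E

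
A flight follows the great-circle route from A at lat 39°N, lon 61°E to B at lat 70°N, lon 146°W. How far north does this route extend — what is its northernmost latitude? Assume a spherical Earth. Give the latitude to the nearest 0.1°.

≈ 82.6°N

The great circle lies in the plane with unit normal n̂ = (p₁ × p₂)/|p₁ × p₂|.
Here n̂_z ≈ +0.129; the vertex latitude is φ_max = arccos|n̂_z| ≈ 82.6°.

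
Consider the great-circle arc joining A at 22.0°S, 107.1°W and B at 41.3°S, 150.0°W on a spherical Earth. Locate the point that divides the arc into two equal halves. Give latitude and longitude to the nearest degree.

The haversine formula gives a central angle δ ≈ 0.711 rad (40.8°) between the endpoints.
Interpolate at f = 1/2 with slerp weights a = sin((1−f)δ)/sin δ ≈ 0.533, b = sin(fδ)/sin δ ≈ 0.533.
p = a·p₁ + b·p₂ ≈ (-0.492, -0.673, -0.552); φ = arcsin(p_z) ≈ -33.49°, λ = atan2(p_y, p_x) ≈ -126.19°.

≈ 33°S, 126°W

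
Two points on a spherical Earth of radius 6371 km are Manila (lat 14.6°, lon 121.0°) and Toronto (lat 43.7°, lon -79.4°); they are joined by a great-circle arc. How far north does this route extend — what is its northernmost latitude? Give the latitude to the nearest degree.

≈ 74°

The great circle lies in the plane with unit normal n̂ = (p₁ × p₂)/|p₁ × p₂|.
Here n̂_z ≈ +0.278; the vertex latitude is φ_max = arccos|n̂_z| ≈ 73.8°.
Check via Clairaut: cos φ_max = |cos φ₁| · sin C = cos(14.6°)·sin(16.7°) ≈ 0.278, again giving ≈ 73.8°.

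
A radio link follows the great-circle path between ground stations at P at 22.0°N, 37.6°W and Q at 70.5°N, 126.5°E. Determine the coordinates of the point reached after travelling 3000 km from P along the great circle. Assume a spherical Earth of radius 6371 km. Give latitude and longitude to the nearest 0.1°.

≈ 48.8°N, 34.0°W

From cos δ = sin φ₁ sin φ₂ + cos φ₁ cos φ₂ cos Δλ, the central angle is δ ≈ 1.515 rad (86.8°). The total great-circle distance is δ·R ≈ 1.515 × 6371 ≈ 9654 km, so the target fraction is f = 3000/9654 ≈ 0.311.
Interpolate at f ≈ 0.311 with slerp weights a = sin((1−f)δ)/sin δ ≈ 0.866, b = sin(fδ)/sin δ ≈ 0.454.
p = a·p₁ + b·p₂ ≈ (0.546, -0.368, 0.753); φ = arcsin(p_z) ≈ 48.83°, λ = atan2(p_y, p_x) ≈ -33.98°.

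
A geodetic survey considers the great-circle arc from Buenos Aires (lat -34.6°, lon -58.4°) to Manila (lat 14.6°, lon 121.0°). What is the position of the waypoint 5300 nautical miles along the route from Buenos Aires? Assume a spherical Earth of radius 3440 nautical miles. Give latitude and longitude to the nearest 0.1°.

≈ lat -57.1°, lon 118.5°

Write both endpoints as unit vectors p₁, p₂ with components (cos φ cos λ, cos φ sin λ, sin φ).
The central angle between the endpoints is δ = arccos(p₁·p₂) ≈ 2.792 rad (160.0°). The total great-circle distance is δ·R ≈ 2.792 × 3440 ≈ 9606 nmi, so the target fraction is f = 5300/9606 ≈ 0.552.
Interpolate at f ≈ 0.552 with slerp weights a = sin((1−f)δ)/sin δ ≈ 2.775, b = sin(fδ)/sin δ ≈ 2.921.
p = a·p₁ + b·p₂ ≈ (-0.259, 0.478, -0.839); φ = arcsin(p_z) ≈ -57.09°, λ = atan2(p_y, p_x) ≈ 118.48°.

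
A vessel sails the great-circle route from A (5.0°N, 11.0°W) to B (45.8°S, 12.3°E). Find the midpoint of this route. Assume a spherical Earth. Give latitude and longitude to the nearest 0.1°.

≈ (20.8°S, 1.4°W)

Convert each endpoint to a unit vector on the sphere (x = cos φ cos λ, y = cos φ sin λ, z = sin φ).
The central angle between the endpoints is δ = arccos(p₁·p₂) ≈ 0.958 rad (54.9°).
Interpolate at f = 1/2 with slerp weights a = sin((1−f)δ)/sin δ ≈ 0.563, b = sin(fδ)/sin δ ≈ 0.563.
p = a·p₁ + b·p₂ ≈ (0.935, -0.023, -0.355); φ = arcsin(p_z) ≈ -20.78°, λ = atan2(p_y, p_x) ≈ -1.44°.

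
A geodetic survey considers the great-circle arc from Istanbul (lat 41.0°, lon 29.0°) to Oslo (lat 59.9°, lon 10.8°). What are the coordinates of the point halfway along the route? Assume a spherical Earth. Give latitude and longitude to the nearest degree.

≈ lat 51°, lon 22°

Write both endpoints as unit vectors p₁, p₂ with components (cos φ cos λ, cos φ sin λ, sin φ).
The central angle between the endpoints is δ = arccos(p₁·p₂) ≈ 0.384 rad (22.0°).
Interpolate at f = 1/2 with slerp weights a = sin((1−f)δ)/sin δ ≈ 0.509, b = sin(fδ)/sin δ ≈ 0.509.
p = a·p₁ + b·p₂ ≈ (0.587, 0.234, 0.775); φ = arcsin(p_z) ≈ 50.79°, λ = atan2(p_y, p_x) ≈ 21.75°.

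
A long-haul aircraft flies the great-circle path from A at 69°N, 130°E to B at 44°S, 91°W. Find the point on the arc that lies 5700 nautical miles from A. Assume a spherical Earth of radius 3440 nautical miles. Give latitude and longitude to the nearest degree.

Write both endpoints as unit vectors p₁, p₂ with components (cos φ cos λ, cos φ sin λ, sin φ).
The central angle between the endpoints is δ = arccos(p₁·p₂) ≈ 2.574 rad (147.5°). The total great-circle distance is δ·R ≈ 2.574 × 3440 ≈ 8854 nmi, so the target fraction is f = 5700/8854 ≈ 0.644.
Interpolate at f ≈ 0.644 with slerp weights a = sin((1−f)δ)/sin δ ≈ 1.476, b = sin(fδ)/sin δ ≈ 1.853.
p = a·p₁ + b·p₂ ≈ (-0.363, -0.927, 0.091); φ = arcsin(p_z) ≈ 5.21°, λ = atan2(p_y, p_x) ≈ -111.39°.

≈ 5°N, 111°W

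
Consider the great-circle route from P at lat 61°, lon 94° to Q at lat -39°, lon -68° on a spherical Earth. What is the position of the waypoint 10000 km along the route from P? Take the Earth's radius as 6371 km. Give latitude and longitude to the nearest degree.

From cos δ = sin φ₁ sin φ₂ + cos φ₁ cos φ₂ cos Δλ, the central angle is δ ≈ 2.711 rad (155.3°). The total great-circle distance is δ·R ≈ 2.711 × 6371 ≈ 17272 km, so the target fraction is f = 10000/17272 ≈ 0.579.
Interpolate at f ≈ 0.579 with slerp weights a = sin((1−f)δ)/sin δ ≈ 2.179, b = sin(fδ)/sin δ ≈ 2.396.
p = a·p₁ + b·p₂ ≈ (0.624, -0.673, 0.398); φ = arcsin(p_z) ≈ 23.42°, λ = atan2(p_y, p_x) ≈ -47.16°.

≈ lat 23°, lon -47°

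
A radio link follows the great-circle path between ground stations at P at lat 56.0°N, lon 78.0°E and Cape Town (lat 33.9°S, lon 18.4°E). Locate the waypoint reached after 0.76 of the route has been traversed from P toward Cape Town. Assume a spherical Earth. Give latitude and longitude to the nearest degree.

Write both endpoints as unit vectors p₁, p₂ with components (cos φ cos λ, cos φ sin λ, sin φ).
The central angle between the endpoints is δ = arccos(p₁·p₂) ≈ 1.800 rad (103.2°).
Interpolate at f = 0.76 with slerp weights a = sin((1−f)δ)/sin δ ≈ 0.430, b = sin(fδ)/sin δ ≈ 1.006.
p = a·p₁ + b·p₂ ≈ (0.842, 0.499, -0.205); φ = arcsin(p_z) ≈ -11.80°, λ = atan2(p_y, p_x) ≈ 30.63°.

≈ lat 12°S, lon 31°E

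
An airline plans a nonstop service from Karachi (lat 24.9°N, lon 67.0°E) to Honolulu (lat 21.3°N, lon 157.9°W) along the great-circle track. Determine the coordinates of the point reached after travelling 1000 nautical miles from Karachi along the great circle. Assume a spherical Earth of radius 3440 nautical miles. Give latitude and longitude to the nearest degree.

The haversine formula gives a central angle δ ≈ 2.033 rad (116.5°) between the endpoints. The total great-circle distance is δ·R ≈ 2.033 × 3440 ≈ 6993 nmi, so the target fraction is f = 1000/6993 ≈ 0.143.
Interpolate at f ≈ 0.143 with slerp weights a = sin((1−f)δ)/sin δ ≈ 1.101, b = sin(fδ)/sin δ ≈ 0.320.
p = a·p₁ + b·p₂ ≈ (0.114, 0.807, 0.580); φ = arcsin(p_z) ≈ 35.43°, λ = atan2(p_y, p_x) ≈ 81.98°.

≈ lat 35°N, lon 82°E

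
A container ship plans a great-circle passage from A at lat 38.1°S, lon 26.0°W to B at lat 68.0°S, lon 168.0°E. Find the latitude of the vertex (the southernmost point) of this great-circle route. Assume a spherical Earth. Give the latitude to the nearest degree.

The great circle lies in the plane with unit normal n̂ = (p₁ × p₂)/|p₁ × p₂|.
Here n̂_z ≈ -0.074; the vertex latitude is φ_max = arccos|n̂_z| ≈ 85.7°.

≈ 86°S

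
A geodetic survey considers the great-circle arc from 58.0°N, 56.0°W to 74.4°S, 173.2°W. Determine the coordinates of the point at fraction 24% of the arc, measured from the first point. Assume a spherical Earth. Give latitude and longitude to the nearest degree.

Convert each endpoint to a unit vector on the sphere (x = cos φ cos λ, y = cos φ sin λ, z = sin φ).
The central angle between the endpoints is δ = arccos(p₁·p₂) ≈ 2.651 rad (151.9°).
Interpolate at f = 0.24 with slerp weights a = sin((1−f)δ)/sin δ ≈ 1.916, b = sin(fδ)/sin δ ≈ 1.260.
p = a·p₁ + b·p₂ ≈ (0.231, -0.882, 0.411); φ = arcsin(p_z) ≈ 24.26°, λ = atan2(p_y, p_x) ≈ -75.31°.

≈ 24°N, 75°W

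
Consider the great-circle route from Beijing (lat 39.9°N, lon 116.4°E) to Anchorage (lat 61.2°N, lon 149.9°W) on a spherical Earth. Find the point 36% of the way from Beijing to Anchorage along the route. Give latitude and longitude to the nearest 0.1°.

≈ lat 55.3°N, lon 137.1°E

Convert each endpoint to a unit vector on the sphere (x = cos φ cos λ, y = cos φ sin λ, z = sin φ).
The central angle between the endpoints is δ = arccos(p₁·p₂) ≈ 1.002 rad (57.4°).
Interpolate at f = 0.36 with slerp weights a = sin((1−f)δ)/sin δ ≈ 0.710, b = sin(fδ)/sin δ ≈ 0.419.
p = a·p₁ + b·p₂ ≈ (-0.417, 0.387, 0.823); φ = arcsin(p_z) ≈ 55.35°, λ = atan2(p_y, p_x) ≈ 137.15°.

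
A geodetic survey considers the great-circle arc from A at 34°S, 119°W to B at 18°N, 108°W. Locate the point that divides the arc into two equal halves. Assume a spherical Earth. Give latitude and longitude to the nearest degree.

≈ 8°S, 113°W

The haversine formula gives a central angle δ ≈ 0.926 rad (53.0°) between the endpoints.
Interpolate at f = 1/2 with slerp weights a = sin((1−f)δ)/sin δ ≈ 0.559, b = sin(fδ)/sin δ ≈ 0.559.
p = a·p₁ + b·p₂ ≈ (-0.389, -0.911, -0.140); φ = arcsin(p_z) ≈ -8.04°, λ = atan2(p_y, p_x) ≈ -113.12°.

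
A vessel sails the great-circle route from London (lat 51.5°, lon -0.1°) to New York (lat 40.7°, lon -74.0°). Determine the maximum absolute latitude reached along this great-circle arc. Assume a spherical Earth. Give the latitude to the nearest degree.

The great circle lies in the plane with unit normal n̂ = (p₁ × p₂)/|p₁ × p₂|.
Here n̂_z ≈ -0.591; the vertex latitude is φ_max = arccos|n̂_z| ≈ 53.8°.

≈ 54°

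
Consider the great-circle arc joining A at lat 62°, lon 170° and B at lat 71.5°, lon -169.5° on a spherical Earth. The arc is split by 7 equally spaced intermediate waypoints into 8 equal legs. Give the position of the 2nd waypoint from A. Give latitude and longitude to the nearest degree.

Convert each endpoint to a unit vector on the sphere (x = cos φ cos λ, y = cos φ sin λ, z = sin φ).
The central angle between the endpoints is δ = arccos(p₁·p₂) ≈ 0.216 rad (12.4°).
Interpolate at f = 2/8 with slerp weights a = sin((1−f)δ)/sin δ ≈ 0.753, b = sin(fδ)/sin δ ≈ 0.252.
p = a·p₁ + b·p₂ ≈ (-0.427, 0.047, 0.903); φ = arcsin(p_z) ≈ 64.59°, λ = atan2(p_y, p_x) ≈ 173.74°.

≈ lat 65°, lon 174°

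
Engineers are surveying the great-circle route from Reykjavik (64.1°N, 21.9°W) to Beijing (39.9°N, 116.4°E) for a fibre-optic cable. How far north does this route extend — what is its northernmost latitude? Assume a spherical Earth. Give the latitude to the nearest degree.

≈ 76°N

The great circle lies in the plane with unit normal n̂ = (p₁ × p₂)/|p₁ × p₂|.
Here n̂_z ≈ +0.236; the vertex latitude is φ_max = arccos|n̂_z| ≈ 76.4°.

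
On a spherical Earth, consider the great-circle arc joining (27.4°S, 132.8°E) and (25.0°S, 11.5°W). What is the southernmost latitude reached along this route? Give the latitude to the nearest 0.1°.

The great circle lies in the plane with unit normal n̂ = (p₁ × p₂)/|p₁ × p₂|.
Here n̂_z ≈ -0.528; the vertex latitude is φ_max = arccos|n̂_z| ≈ 58.1°.

≈ 58.1°S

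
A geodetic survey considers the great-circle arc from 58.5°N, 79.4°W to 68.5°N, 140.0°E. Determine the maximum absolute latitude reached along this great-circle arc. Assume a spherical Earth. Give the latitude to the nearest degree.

≈ 81°N

The great circle lies in the plane with unit normal n̂ = (p₁ × p₂)/|p₁ × p₂|.
Here n̂_z ≈ -0.159; the vertex latitude is φ_max = arccos|n̂_z| ≈ 80.8°.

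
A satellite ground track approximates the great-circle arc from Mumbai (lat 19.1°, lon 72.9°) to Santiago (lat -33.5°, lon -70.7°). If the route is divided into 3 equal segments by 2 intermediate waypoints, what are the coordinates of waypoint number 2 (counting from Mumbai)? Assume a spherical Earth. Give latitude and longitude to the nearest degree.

The haversine formula gives a central angle δ ≈ 2.523 rad (144.6°) between the endpoints.
Interpolate at f = 2/3 with slerp weights a = sin((1−f)δ)/sin δ ≈ 1.286, b = sin(fδ)/sin δ ≈ 1.714.
p = a·p₁ + b·p₂ ≈ (0.830, -0.188, -0.525); φ = arcsin(p_z) ≈ -31.70°, λ = atan2(p_y, p_x) ≈ -12.76°.

≈ lat -32°, lon -13°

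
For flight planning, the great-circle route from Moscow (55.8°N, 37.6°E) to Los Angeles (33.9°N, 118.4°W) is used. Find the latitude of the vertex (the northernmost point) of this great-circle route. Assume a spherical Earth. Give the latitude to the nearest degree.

≈ 79°N

The great circle lies in the plane with unit normal n̂ = (p₁ × p₂)/|p₁ × p₂|.
Here n̂_z ≈ -0.190; the vertex latitude is φ_max = arccos|n̂_z| ≈ 79.1°.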